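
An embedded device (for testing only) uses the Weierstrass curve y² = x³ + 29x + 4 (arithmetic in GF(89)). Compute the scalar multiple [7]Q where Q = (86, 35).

Repeated addition: build up to 7Q.
2Q: tangent at (86, 35): λ = (3·86² + 29)/(2·35) ≡ 56/70. 70⁻¹ ≡ 14 (mod 89) since 70·14 = 980 ≡ 1, so λ ≡ 56·14 ≡ 72.
  x = λ² - 86 - 86 = 5184 - 172 ≡ 28; y = λ·(86 - 28) - 35 ≡ 47. → (28, 47)
3Q: (28, 47) + (86, 35). λ = (35 - 47)/(86 - 28) ≡ 77/58 mod 89. 58⁻¹ ≡ 66 (mod 89), so λ ≡ 9.
  x = λ² - 28 - 86 = 81 - 114 ≡ 56; y = λ·(28 - 56) - 47 ≡ 57. → (56, 57)
4Q: (56, 57) + (86, 35). λ = (35 - 57)/(86 - 56) ≡ 67/30 mod 89. 30⁻¹ ≡ 3 (mod 89) since 30·3 = 90 ≡ 1, so λ ≡ 23.
  x = λ² - 56 - 86 = 529 - 142 ≡ 31; y = λ·(56 - 31) - 57 ≡ 73. → (31, 73)
5Q: (31, 73) + (86, 35). λ = (35 - 73)/(86 - 31) ≡ 51/55 mod 89. 55⁻¹ ≡ 34 (mod 89), so λ ≡ 43.
  x = λ² - 31 - 86 = 1849 - 117 ≡ 41; y = λ·(31 - 41) - 73 ≡ 31. → (41, 31)
6Q: (41, 31) + (86, 35). λ = (35 - 31)/(86 - 41) ≡ 4/45 mod 89. 45⁻¹ ≡ 2 (mod 89), so λ ≡ 8.
  x = λ² - 41 - 86 = 64 - 127 ≡ 26; y = λ·(41 - 26) - 31 ≡ 0. → (26, 0)
7Q: (26, 0) + (86, 35). λ = (35 - 0)/(86 - 26) ≡ 35/60 mod 89. 60⁻¹ ≡ 46 (mod 89), so λ ≡ 8.
  x = λ² - 26 - 86 = 64 - 112 ≡ 41; y = λ·(26 - 41) - 0 ≡ 58. → (41, 58)

(41, 58)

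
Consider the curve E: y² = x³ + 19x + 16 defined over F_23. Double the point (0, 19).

(6, 1)

tangent at (0, 19): λ = (3·0² + 19)/(2·19) ≡ 19/15. 15⁻¹ ≡ 20 (mod 23) since 15·20 = 300 ≡ 1, so λ ≡ 19·20 ≡ 12.
  x = λ² - 0 - 0 = 144 - 0 ≡ 6; y = λ·(0 - 6) - 19 ≡ 1. → (6, 1)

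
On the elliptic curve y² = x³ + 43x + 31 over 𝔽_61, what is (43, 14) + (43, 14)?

(50, 22)

tangent at (43, 14): λ = (3·43² + 43)/(2·14) ≡ 39/28. 28⁻¹ ≡ 24 (mod 61), so λ ≡ 39·24 ≡ 21.
  x = λ² - 43 - 43 = 441 - 86 ≡ 50; y = λ·(43 - 50) - 14 ≡ 22. → (50, 22)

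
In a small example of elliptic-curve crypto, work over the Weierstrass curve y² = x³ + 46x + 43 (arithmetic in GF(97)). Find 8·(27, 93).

Write Q = (27, 93).
Double-and-add on 8 = (1000)₂. Start with Q = (27, 93) for the leading 1-bit.
double: tangent at (27, 93): λ = (3·27² + 46)/(2·93) ≡ 2/89. 89⁻¹ ≡ 12 (mod 97), so λ ≡ 2·12 ≡ 24.
  x = λ² - 27 - 27 = 576 - 54 ≡ 37; y = λ·(27 - 37) - 93 ≡ 55. → (37, 55)
double: tangent at (37, 55): λ = (3·37² + 46)/(2·55) ≡ 79/13. 13⁻¹ ≡ 15 (mod 97), so λ ≡ 79·15 ≡ 21.
  x = λ² - 37 - 37 = 441 - 74 ≡ 76; y = λ·(37 - 76) - 55 ≡ 96. → (76, 96)
double: tangent at (76, 96): λ = (3·76² + 46)/(2·96) ≡ 11/95. 95⁻¹ ≡ 48 (mod 97), so λ ≡ 11·48 ≡ 43.
  x = λ² - 76 - 76 = 1849 - 152 ≡ 48; y = λ·(76 - 48) - 96 ≡ 41. → (48, 41)

(48, 41)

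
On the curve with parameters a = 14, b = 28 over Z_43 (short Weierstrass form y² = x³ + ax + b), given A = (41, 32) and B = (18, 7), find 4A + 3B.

First 4A:
Repeated addition: build up to 4A.
2A: tangent at (41, 32): λ = (3·41² + 14)/(2·32) ≡ 26/21. 21⁻¹ ≡ 41 (mod 43) since 21·41 = 861 ≡ 1, so λ ≡ 26·41 ≡ 34.
  x = λ² - 41 - 41 = 1156 - 82 ≡ 42; y = λ·(41 - 42) - 32 ≡ 20. → (42, 20)
3A: (42, 20) + (41, 32). λ = (32 - 20)/(41 - 42) ≡ 12/42 mod 43. 42⁻¹ ≡ 42 (mod 43), so λ ≡ 31.
  x = λ² - 42 - 41 = 961 - 83 ≡ 18; y = λ·(42 - 18) - 20 ≡ 36. → (18, 36)
4A: (18, 36) + (41, 32). λ = (32 - 36)/(41 - 18) ≡ 39/23 mod 43. 23⁻¹ ≡ 15 (mod 43) since 23·15 = 345 ≡ 1, so λ ≡ 26.
  x = λ² - 18 - 41 = 676 - 59 ≡ 15; y = λ·(18 - 15) - 36 ≡ 42. → (15, 42)
4A = (15, 42).
Next 3B:
Repeated addition: build up to 3B.
2B: tangent at (18, 7): λ = (3·18² + 14)/(2·7) ≡ 40/14. 14⁻¹ ≡ 40 (mod 43) since 14·40 = 560 ≡ 1, so λ ≡ 40·40 ≡ 9.
  x = λ² - 18 - 18 = 81 - 36 ≡ 2; y = λ·(18 - 2) - 7 ≡ 8. → (2, 8)
3B: (2, 8) + (18, 7). λ = (7 - 8)/(18 - 2) ≡ 42/16 mod 43. 16⁻¹ ≡ 35 (mod 43) since 16·35 = 560 ≡ 1, so λ ≡ 8.
  x = λ² - 2 - 18 = 64 - 20 ≡ 1; y = λ·(2 - 1) - 8 ≡ 0. → (1, 0)
3B = (1, 0).
Finally 4A + 3B:
(15, 42) + (1, 0). λ = (0 - 42)/(1 - 15) ≡ 1/29 mod 43. 29⁻¹ ≡ 3 (mod 43) since 29·3 = 87 ≡ 1, so λ ≡ 3.
  x = λ² - 15 - 1 = 9 - 16 ≡ 36; y = λ·(15 - 36) - 42 ≡ 24. → (36, 24)

(36, 24)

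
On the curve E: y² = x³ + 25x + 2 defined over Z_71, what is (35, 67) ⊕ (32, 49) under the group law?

(40, 45)

(35, 67) + (32, 49). λ = (49 - 67)/(32 - 35) ≡ 53/68 mod 71. 68⁻¹ ≡ 47 (mod 71) since 68·47 = 3196 ≡ 1, so λ ≡ 6.
  x = λ² - 35 - 32 = 36 - 67 ≡ 40; y = λ·(35 - 40) - 67 ≡ 45. → (40, 45)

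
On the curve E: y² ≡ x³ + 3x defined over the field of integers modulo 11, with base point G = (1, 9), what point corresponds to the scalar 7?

Repeated addition: build up to 7G.
2G: tangent at (1, 9): λ = (3·1² + 3)/(2·9) ≡ 6/7. 7⁻¹ ≡ 8 (mod 11), so λ ≡ 6·8 ≡ 4.
  x = λ² - 1 - 1 = 16 - 2 ≡ 3; y = λ·(1 - 3) - 9 ≡ 5. → (3, 5)
3G: (3, 5) + (1, 9). λ = (9 - 5)/(1 - 3) ≡ 4/9 mod 11. 9⁻¹ ≡ 5 (mod 11), so λ ≡ 9.
  x = λ² - 3 - 1 = 81 - 4 ≡ 0; y = λ·(3 - 0) - 5 ≡ 0. → (0, 0)
4G: (0, 0) + (1, 9). λ = (9 - 0)/(1 - 0) ≡ 9/1 mod 11. 1⁻¹ ≡ 1 (mod 11) since 1·1 = 1 ≡ 1, so λ ≡ 9.
  x = λ² - 0 - 1 = 81 - 1 ≡ 3; y = λ·(0 - 3) - 0 ≡ 6. → (3, 6)
5G: (3, 6) + (1, 9). λ = (9 - 6)/(1 - 3) ≡ 3/9 mod 11. 9⁻¹ ≡ 5 (mod 11) since 9·5 = 45 ≡ 1, so λ ≡ 4.
  x = λ² - 3 - 1 = 16 - 4 ≡ 1; y = λ·(3 - 1) - 6 ≡ 2. → (1, 2)
6G: (1, 2) + (1, 9): same x and y₁ ≡ -y₂, so the sum is 𝒪.
7G: 𝒪 + (1, 9) = (1, 9) (identity).

(1, 9)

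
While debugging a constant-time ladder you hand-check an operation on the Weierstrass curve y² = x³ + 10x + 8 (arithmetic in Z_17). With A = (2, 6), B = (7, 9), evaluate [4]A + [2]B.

First 4A:
Repeated addition: build up to 4A.
2A: tangent at (2, 6): λ = (3·2² + 10)/(2·6) ≡ 5/12. 12⁻¹ ≡ 10 (mod 17), so λ ≡ 5·10 ≡ 16.
  x = λ² - 2 - 2 = 256 - 4 ≡ 14; y = λ·(2 - 14) - 6 ≡ 6. → (14, 6)
3A: (14, 6) + (2, 6). λ = (6 - 6)/(2 - 14) ≡ 0/5 mod 17. 5⁻¹ ≡ 7 (mod 17), so λ ≡ 0.
  x = λ² - 14 - 2 = 0 - 16 ≡ 1; y = λ·(14 - 1) - 6 ≡ 11. → (1, 11)
4A: (1, 11) + (2, 6). λ = (6 - 11)/(2 - 1) ≡ 12/1 mod 17. 1⁻¹ ≡ 1 (mod 17), so λ ≡ 12.
  x = λ² - 1 - 2 = 144 - 3 ≡ 5; y = λ·(1 - 5) - 11 ≡ 9. → (5, 9)
4A = (5, 9).
Next 2B:
Repeated addition: build up to 2B.
2B: tangent at (7, 9): λ = (3·7² + 10)/(2·9) ≡ 4/1. 1⁻¹ ≡ 1 (mod 17), so λ ≡ 4·1 ≡ 4.
  x = λ² - 7 - 7 = 16 - 14 ≡ 2; y = λ·(7 - 2) - 9 ≡ 11. → (2, 11)
2B = (2, 11).
Finally 4A + 2B:
(5, 9) + (2, 11). λ = (11 - 9)/(2 - 5) ≡ 2/14 mod 17. 14⁻¹ ≡ 11 (mod 17) since 14·11 = 154 ≡ 1, so λ ≡ 5.
  x = λ² - 5 - 2 = 25 - 7 ≡ 1; y = λ·(5 - 1) - 9 ≡ 11. → (1, 11)

(1, 11)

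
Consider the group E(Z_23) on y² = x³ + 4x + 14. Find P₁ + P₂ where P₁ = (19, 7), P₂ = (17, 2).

(19, 7) + (17, 2). λ = (2 - 7)/(17 - 19) ≡ 18/21 mod 23. 21⁻¹ ≡ 11 (mod 23), so λ ≡ 14.
  x = λ² - 19 - 17 = 196 - 36 ≡ 22; y = λ·(19 - 22) - 7 ≡ 20. → (22, 20)

(22, 20)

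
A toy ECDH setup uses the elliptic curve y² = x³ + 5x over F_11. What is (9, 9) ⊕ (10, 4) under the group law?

(9, 9) + (10, 4). λ = (4 - 9)/(10 - 9) ≡ 6/1 mod 11. 1⁻¹ ≡ 1 (mod 11), so λ ≡ 6.
  x = λ² - 9 - 10 = 36 - 19 ≡ 6; y = λ·(9 - 6) - 9 ≡ 9. → (6, 9)

(6, 9)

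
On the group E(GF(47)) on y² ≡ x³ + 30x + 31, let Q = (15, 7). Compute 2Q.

tangent at (15, 7): λ = (3·15² + 30)/(2·7) ≡ 0/14. 14⁻¹ ≡ 37 (mod 47) since 14·37 = 518 ≡ 1, so λ ≡ 0·37 ≡ 0.
  x = λ² - 15 - 15 = 0 - 30 ≡ 17; y = λ·(15 - 17) - 7 ≡ 40. → (17, 40)

(17, 40)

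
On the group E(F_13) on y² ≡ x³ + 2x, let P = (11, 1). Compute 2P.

tangent at (11, 1): λ = (3·11² + 2)/(2·1) ≡ 1/2. 2⁻¹ ≡ 7 (mod 13), so λ ≡ 1·7 ≡ 7.
  x = λ² - 11 - 11 = 49 - 22 ≡ 1; y = λ·(11 - 1) - 1 ≡ 4. → (1, 4)

(1, 4)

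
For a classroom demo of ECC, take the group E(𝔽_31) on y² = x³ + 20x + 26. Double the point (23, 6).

tangent at (23, 6): λ = (3·23² + 20)/(2·6) ≡ 26/12. 12⁻¹ ≡ 13 (mod 31) since 12·13 = 156 ≡ 1, so λ ≡ 26·13 ≡ 28.
  x = λ² - 23 - 23 = 784 - 46 ≡ 25; y = λ·(23 - 25) - 6 ≡ 0. → (25, 0)

(25, 0)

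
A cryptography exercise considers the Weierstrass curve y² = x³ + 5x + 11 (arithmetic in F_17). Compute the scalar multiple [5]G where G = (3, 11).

(3, 6)

Repeated addition: build up to 5G.
2G: tangent at (3, 11): λ = (3·3² + 5)/(2·11) ≡ 15/5. 5⁻¹ ≡ 7 (mod 17) since 5·7 = 35 ≡ 1, so λ ≡ 15·7 ≡ 3.
  x = λ² - 3 - 3 = 9 - 6 ≡ 3; y = λ·(3 - 3) - 11 ≡ 6. → (3, 6)
3G: (3, 6) + (3, 11): same x and y₁ ≡ -y₂, so the sum is 𝒪.
4G: 𝒪 + (3, 11) = (3, 11) (identity).
5G: tangent at (3, 11): λ = (3·3² + 5)/(2·11) ≡ 15/5. 5⁻¹ ≡ 7 (mod 17), so λ ≡ 15·7 ≡ 3.
  x = λ² - 3 - 3 = 9 - 6 ≡ 3; y = λ·(3 - 3) - 11 ≡ 6. → (3, 6)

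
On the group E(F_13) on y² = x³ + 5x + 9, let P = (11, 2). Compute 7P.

(2, 12)

Repeated addition: build up to 7P.
2P: tangent at (11, 2): λ = (3·11² + 5)/(2·2) ≡ 4/4. 4⁻¹ ≡ 10 (mod 13), so λ ≡ 4·10 ≡ 1.
  x = λ² - 11 - 11 = 1 - 22 ≡ 5; y = λ·(11 - 5) - 2 ≡ 4. → (5, 4)
3P: (5, 4) + (11, 2). λ = (2 - 4)/(11 - 5) ≡ 11/6 mod 13. 6⁻¹ ≡ 11 (mod 13) since 6·11 = 66 ≡ 1, so λ ≡ 4.
  x = λ² - 5 - 11 = 16 - 16 ≡ 0; y = λ·(5 - 0) - 4 ≡ 3. → (0, 3)
4P: (0, 3) + (11, 2). λ = (2 - 3)/(11 - 0) ≡ 12/11 mod 13. 11⁻¹ ≡ 6 (mod 13), so λ ≡ 7.
  x = λ² - 0 - 11 = 49 - 11 ≡ 12; y = λ·(0 - 12) - 3 ≡ 4. → (12, 4)
5P: (12, 4) + (11, 2). λ = (2 - 4)/(11 - 12) ≡ 11/12 mod 13. 12⁻¹ ≡ 12 (mod 13), so λ ≡ 2.
  x = λ² - 12 - 11 = 4 - 23 ≡ 7; y = λ·(12 - 7) - 4 ≡ 6. → (7, 6)
6P: (7, 6) + (11, 2). λ = (2 - 6)/(11 - 7) ≡ 9/4 mod 13. 4⁻¹ ≡ 10 (mod 13), so λ ≡ 12.
  x = λ² - 7 - 11 = 144 - 18 ≡ 9; y = λ·(7 - 9) - 6 ≡ 9. → (9, 9)
7P: (9, 9) + (11, 2). λ = (2 - 9)/(11 - 9) ≡ 6/2 mod 13. 2⁻¹ ≡ 7 (mod 13) since 2·7 = 14 ≡ 1, so λ ≡ 3.
  x = λ² - 9 - 11 = 9 - 20 ≡ 2; y = λ·(9 - 2) - 9 ≡ 12. → (2, 12)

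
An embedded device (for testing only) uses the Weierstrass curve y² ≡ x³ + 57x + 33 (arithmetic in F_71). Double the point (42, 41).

(61, 66)

tangent at (42, 41): λ = (3·42² + 57)/(2·41) ≡ 24/11. 11⁻¹ ≡ 13 (mod 71), so λ ≡ 24·13 ≡ 28.
  x = λ² - 42 - 42 = 784 - 84 ≡ 61; y = λ·(42 - 61) - 41 ≡ 66. → (61, 66)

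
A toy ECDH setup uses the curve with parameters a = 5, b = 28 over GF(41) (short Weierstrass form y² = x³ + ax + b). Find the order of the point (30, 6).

2P: tangent at (30, 6): λ = (3·30² + 5)/(2·6) ≡ 40/12. 12⁻¹ ≡ 24 (mod 41) since 12·24 = 288 ≡ 1, so λ ≡ 40·24 ≡ 17.
  x = λ² - 30 - 30 = 289 - 60 ≡ 24; y = λ·(30 - 24) - 6 ≡ 14. → (24, 14)
3P: (24, 14) + (30, 6). λ = (6 - 14)/(30 - 24) ≡ 33/6 mod 41. 6⁻¹ ≡ 7 (mod 41), so λ ≡ 26.
  x = λ² - 24 - 30 = 676 - 54 ≡ 7; y = λ·(24 - 7) - 14 ≡ 18. → (7, 18)
4P: (7, 18) + (30, 6). λ = (6 - 18)/(30 - 7) ≡ 29/23 mod 41. 23⁻¹ ≡ 25 (mod 41), so λ ≡ 28.
  x = λ² - 7 - 30 = 784 - 37 ≡ 9; y = λ·(7 - 9) - 18 ≡ 8. → (9, 8)
5P: (9, 8) + (30, 6). λ = (6 - 8)/(30 - 9) ≡ 39/21 mod 41. 21⁻¹ ≡ 2 (mod 41) since 21·2 = 42 ≡ 1, so λ ≡ 37.
  x = λ² - 9 - 30 = 1369 - 39 ≡ 18; y = λ·(9 - 18) - 8 ≡ 28. → (18, 28)
6P: (18, 28) + (30, 6). λ = (6 - 28)/(30 - 18) ≡ 19/12 mod 41. 12⁻¹ ≡ 24 (mod 41) since 12·24 = 288 ≡ 1, so λ ≡ 5.
  x = λ² - 18 - 30 = 25 - 48 ≡ 18; y = λ·(18 - 18) - 28 ≡ 13. → (18, 13)
7P: (18, 13) + (30, 6). λ = (6 - 13)/(30 - 18) ≡ 34/12 mod 41. 12⁻¹ ≡ 24 (mod 41), so λ ≡ 37.
  x = λ² - 18 - 30 = 1369 - 48 ≡ 9; y = λ·(18 - 9) - 13 ≡ 33. → (9, 33)
8P: (9, 33) + (30, 6). λ = (6 - 33)/(30 - 9) ≡ 14/21 mod 41. 21⁻¹ ≡ 2 (mod 41), so λ ≡ 28.
  x = λ² - 9 - 30 = 784 - 39 ≡ 7; y = λ·(9 - 7) - 33 ≡ 23. → (7, 23)
9P: (7, 23) + (30, 6). λ = (6 - 23)/(30 - 7) ≡ 24/23 mod 41. 23⁻¹ ≡ 25 (mod 41), so λ ≡ 26.
  x = λ² - 7 - 30 = 676 - 37 ≡ 24; y = λ·(7 - 24) - 23 ≡ 27. → (24, 27)
10P: (24, 27) + (30, 6). λ = (6 - 27)/(30 - 24) ≡ 20/6 mod 41. 6⁻¹ ≡ 7 (mod 41) since 6·7 = 42 ≡ 1, so λ ≡ 17.
  x = λ² - 24 - 30 = 289 - 54 ≡ 30; y = λ·(24 - 30) - 27 ≡ 35. → (30, 35)
11P: (30, 35) + (30, 6): same x and y₁ ≡ -y₂, so the sum is O.
11P = O, so the order is 11.

11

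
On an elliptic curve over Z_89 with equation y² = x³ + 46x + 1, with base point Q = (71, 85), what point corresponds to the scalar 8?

Double-and-add on 8 = (1000)₂. Start with Q = (71, 85) for the leading 1-bit.
double: tangent at (71, 85): λ = (3·71² + 46)/(2·85) ≡ 39/81. 81⁻¹ ≡ 11 (mod 89), so λ ≡ 39·11 ≡ 73.
  x = λ² - 71 - 71 = 5329 - 142 ≡ 25; y = λ·(71 - 25) - 85 ≡ 69. → (25, 69)
double: tangent at (25, 69): λ = (3·25² + 46)/(2·69) ≡ 52/49. 49⁻¹ ≡ 20 (mod 89) since 49·20 = 980 ≡ 1, so λ ≡ 52·20 ≡ 61.
  x = λ² - 25 - 25 = 3721 - 50 ≡ 22; y = λ·(25 - 22) - 69 ≡ 25. → (22, 25)
double: tangent at (22, 25): λ = (3·22² + 46)/(2·25) ≡ 74/50. 50⁻¹ ≡ 73 (mod 89), so λ ≡ 74·73 ≡ 62.
  x = λ² - 22 - 22 = 3844 - 44 ≡ 62; y = λ·(22 - 62) - 25 ≡ 76. → (62, 76)

(62, 76)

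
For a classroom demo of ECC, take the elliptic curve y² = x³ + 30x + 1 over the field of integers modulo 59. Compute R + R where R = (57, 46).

(30, 42)

tangent at (57, 46): λ = (3·57² + 30)/(2·46) ≡ 42/33. 33⁻¹ ≡ 34 (mod 59), so λ ≡ 42·34 ≡ 12.
  x = λ² - 57 - 57 = 144 - 114 ≡ 30; y = λ·(57 - 30) - 46 ≡ 42. → (30, 42)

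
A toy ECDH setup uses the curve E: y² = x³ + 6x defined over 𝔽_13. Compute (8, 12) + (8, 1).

The two points share x = 8 and their y-coordinates satisfy 12 + 1 ≡ 0 (mod 13), so they are inverses. Their sum is O.

O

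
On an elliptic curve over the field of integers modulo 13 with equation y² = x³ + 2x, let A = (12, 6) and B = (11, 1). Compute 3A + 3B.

First 3A:
Repeated addition: build up to 3A.
2A: tangent at (12, 6): λ = (3·12² + 2)/(2·6) ≡ 5/12. 12⁻¹ ≡ 12 (mod 13), so λ ≡ 5·12 ≡ 8.
  x = λ² - 12 - 12 = 64 - 24 ≡ 1; y = λ·(12 - 1) - 6 ≡ 4. → (1, 4)
3A: (1, 4) + (12, 6). λ = (6 - 4)/(12 - 1) ≡ 2/11 mod 13. 11⁻¹ ≡ 6 (mod 13) since 11·6 = 66 ≡ 1, so λ ≡ 12.
  x = λ² - 1 - 12 = 144 - 13 ≡ 1; y = λ·(1 - 1) - 4 ≡ 9. → (1, 9)
3A = (1, 9).
Next 3B:
Repeated addition: build up to 3B.
2B: tangent at (11, 1): λ = (3·11² + 2)/(2·1) ≡ 1/2. 2⁻¹ ≡ 7 (mod 13), so λ ≡ 1·7 ≡ 7.
  x = λ² - 11 - 11 = 49 - 22 ≡ 1; y = λ·(11 - 1) - 1 ≡ 4. → (1, 4)
3B: (1, 4) + (11, 1). λ = (1 - 4)/(11 - 1) ≡ 10/10 mod 13. 10⁻¹ ≡ 4 (mod 13), so λ ≡ 1.
  x = λ² - 1 - 11 = 1 - 12 ≡ 2; y = λ·(1 - 2) - 4 ≡ 8. → (2, 8)
3B = (2, 8).
Finally 3A + 3B:
(1, 9) + (2, 8). λ = (8 - 9)/(2 - 1) ≡ 12/1 mod 13. 1⁻¹ ≡ 1 (mod 13), so λ ≡ 12.
  x = λ² - 1 - 2 = 144 - 3 ≡ 11; y = λ·(1 - 11) - 9 ≡ 1. → (11, 1)

(11, 1)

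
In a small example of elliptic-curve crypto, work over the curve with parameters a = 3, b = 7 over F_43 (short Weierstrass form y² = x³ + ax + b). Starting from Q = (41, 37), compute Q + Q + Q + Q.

Double-and-add on 4 = (100)₂. Start with Q = (41, 37) for the leading 1-bit.
double: tangent at (41, 37): λ = (3·41² + 3)/(2·37) ≡ 15/31. 31⁻¹ ≡ 25 (mod 43) since 31·25 = 775 ≡ 1, so λ ≡ 15·25 ≡ 31.
  x = λ² - 41 - 41 = 961 - 82 ≡ 19; y = λ·(41 - 19) - 37 ≡ 0. → (19, 0)
double: (19, 0) + (19, 0): same x and y₁ ≡ -y₂, so the sum is O.

O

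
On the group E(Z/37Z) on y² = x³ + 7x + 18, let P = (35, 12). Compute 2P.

(30, 12)

tangent at (35, 12): λ = (3·35² + 7)/(2·12) ≡ 19/24. 24⁻¹ ≡ 17 (mod 37), so λ ≡ 19·17 ≡ 27.
  x = λ² - 35 - 35 = 729 - 70 ≡ 30; y = λ·(35 - 30) - 12 ≡ 12. → (30, 12)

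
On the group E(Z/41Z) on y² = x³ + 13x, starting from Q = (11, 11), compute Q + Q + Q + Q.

(10, 8)

Repeated addition: build up to 4Q.
2Q: tangent at (11, 11): λ = (3·11² + 13)/(2·11) ≡ 7/22. 22⁻¹ ≡ 28 (mod 41) since 22·28 = 616 ≡ 1, so λ ≡ 7·28 ≡ 32.
  x = λ² - 11 - 11 = 1024 - 22 ≡ 18; y = λ·(11 - 18) - 11 ≡ 11. → (18, 11)
3Q: (18, 11) + (11, 11). λ = (11 - 11)/(11 - 18) ≡ 0/34 mod 41. 34⁻¹ ≡ 35 (mod 41) since 34·35 = 1190 ≡ 1, so λ ≡ 0.
  x = λ² - 18 - 11 = 0 - 29 ≡ 12; y = λ·(18 - 12) - 11 ≡ 30. → (12, 30)
4Q: (12, 30) + (11, 11). λ = (11 - 30)/(11 - 12) ≡ 22/40 mod 41. 40⁻¹ ≡ 40 (mod 41), so λ ≡ 19.
  x = λ² - 12 - 11 = 361 - 23 ≡ 10; y = λ·(12 - 10) - 30 ≡ 8. → (10, 8)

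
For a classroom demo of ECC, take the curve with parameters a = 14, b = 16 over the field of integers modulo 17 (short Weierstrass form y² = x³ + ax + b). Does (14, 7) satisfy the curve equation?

y² = 7² ≡ 15; x³ + 14x + 16 = 2956 ≡ 15 (mod 17). 15 = 15.

yes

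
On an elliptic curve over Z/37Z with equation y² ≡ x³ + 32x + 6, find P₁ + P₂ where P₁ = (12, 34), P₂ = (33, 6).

(2, 2)

(12, 34) + (33, 6). λ = (6 - 34)/(33 - 12) ≡ 9/21 mod 37. 21⁻¹ ≡ 30 (mod 37) since 21·30 = 630 ≡ 1, so λ ≡ 11.
  x = λ² - 12 - 33 = 121 - 45 ≡ 2; y = λ·(12 - 2) - 34 ≡ 2. → (2, 2)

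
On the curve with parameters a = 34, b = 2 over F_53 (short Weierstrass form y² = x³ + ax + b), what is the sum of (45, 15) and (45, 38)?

O

The two points share x = 45 and their y-coordinates satisfy 15 + 38 ≡ 0 (mod 53), so they are inverses. Their sum is 𝒪.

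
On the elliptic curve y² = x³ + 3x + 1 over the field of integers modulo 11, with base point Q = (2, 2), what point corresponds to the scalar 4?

(9, 3)

Double-and-add on 4 = (100)₂. Start with Q = (2, 2) for the leading 1-bit.
double: tangent at (2, 2): λ = (3·2² + 3)/(2·2) ≡ 4/4. 4⁻¹ ≡ 3 (mod 11) since 4·3 = 12 ≡ 1, so λ ≡ 4·3 ≡ 1.
  x = λ² - 2 - 2 = 1 - 4 ≡ 8; y = λ·(2 - 8) - 2 ≡ 3. → (8, 3)
double: tangent at (8, 3): λ = (3·8² + 3)/(2·3) ≡ 8/6. 6⁻¹ ≡ 2 (mod 11) since 6·2 = 12 ≡ 1, so λ ≡ 8·2 ≡ 5.
  x = λ² - 8 - 8 = 25 - 16 ≡ 9; y = λ·(8 - 9) - 3 ≡ 3. → (9, 3)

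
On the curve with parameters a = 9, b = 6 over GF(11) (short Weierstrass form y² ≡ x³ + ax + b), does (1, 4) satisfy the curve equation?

yes

y² = 4² ≡ 5; x³ + 9x + 6 = 16 ≡ 5 (mod 11). 5 = 5.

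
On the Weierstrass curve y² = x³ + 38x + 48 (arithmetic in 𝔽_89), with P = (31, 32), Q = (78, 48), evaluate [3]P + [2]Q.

First 3P:
Repeated addition: build up to 3P.
2P: tangent at (31, 32): λ = (3·31² + 38)/(2·32) ≡ 73/64. 64⁻¹ ≡ 32 (mod 89), so λ ≡ 73·32 ≡ 22.
  x = λ² - 31 - 31 = 484 - 62 ≡ 66; y = λ·(31 - 66) - 32 ≡ 88. → (66, 88)
3P: (66, 88) + (31, 32). λ = (32 - 88)/(31 - 66) ≡ 33/54 mod 89. 54⁻¹ ≡ 61 (mod 89), so λ ≡ 55.
  x = λ² - 66 - 31 = 3025 - 97 ≡ 80; y = λ·(66 - 80) - 88 ≡ 32. → (80, 32)
3P = (80, 32).
Next 2Q:
Repeated addition: build up to 2Q.
2Q: tangent at (78, 48): λ = (3·78² + 38)/(2·48) ≡ 45/7. 7⁻¹ ≡ 51 (mod 89), so λ ≡ 45·51 ≡ 70.
  x = λ² - 78 - 78 = 4900 - 156 ≡ 27; y = λ·(78 - 27) - 48 ≡ 51. → (27, 51)
2Q = (27, 51).
Finally 3P + 2Q:
(80, 32) + (27, 51). λ = (51 - 32)/(27 - 80) ≡ 19/36 mod 89. 36⁻¹ ≡ 47 (mod 89), so λ ≡ 3.
  x = λ² - 80 - 27 = 9 - 107 ≡ 80; y = λ·(80 - 80) - 32 ≡ 57. → (80, 57)

(80, 57)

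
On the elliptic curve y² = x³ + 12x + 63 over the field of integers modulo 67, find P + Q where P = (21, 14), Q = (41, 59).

(21, 14) + (41, 59). λ = (59 - 14)/(41 - 21) ≡ 45/20 mod 67. 20⁻¹ ≡ 57 (mod 67), so λ ≡ 19.
  x = λ² - 21 - 41 = 361 - 62 ≡ 31; y = λ·(21 - 31) - 14 ≡ 64. → (31, 64)

(31, 64)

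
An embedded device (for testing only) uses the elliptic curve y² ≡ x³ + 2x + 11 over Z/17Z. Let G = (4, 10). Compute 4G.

(16, 12)

Double-and-add on 4 = (100)₂. Start with G = (4, 10) for the leading 1-bit.
double: tangent at (4, 10): λ = (3·4² + 2)/(2·10) ≡ 16/3. 3⁻¹ ≡ 6 (mod 17), so λ ≡ 16·6 ≡ 11.
  x = λ² - 4 - 4 = 121 - 8 ≡ 11; y = λ·(4 - 11) - 10 ≡ 15. → (11, 15)
double: tangent at (11, 15): λ = (3·11² + 2)/(2·15) ≡ 8/13. 13⁻¹ ≡ 4 (mod 17), so λ ≡ 8·4 ≡ 15.
  x = λ² - 11 - 11 = 225 - 22 ≡ 16; y = λ·(11 - 16) - 15 ≡ 12. → (16, 12)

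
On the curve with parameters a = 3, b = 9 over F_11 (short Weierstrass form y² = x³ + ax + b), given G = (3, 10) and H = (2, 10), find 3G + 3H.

(3, 10)

First 3G:
Repeated addition: build up to 3G.
2G: tangent at (3, 10): λ = (3·3² + 3)/(2·10) ≡ 8/9. 9⁻¹ ≡ 5 (mod 11) since 9·5 = 45 ≡ 1, so λ ≡ 8·5 ≡ 7.
  x = λ² - 3 - 3 = 49 - 6 ≡ 10; y = λ·(3 - 10) - 10 ≡ 7. → (10, 7)
3G: (10, 7) + (3, 10). λ = (10 - 7)/(3 - 10) ≡ 3/4 mod 11. 4⁻¹ ≡ 3 (mod 11) since 4·3 = 12 ≡ 1, so λ ≡ 9.
  x = λ² - 10 - 3 = 81 - 13 ≡ 2; y = λ·(10 - 2) - 7 ≡ 10. → (2, 10)
3G = (2, 10).
Next 3H:
Repeated addition: build up to 3H.
2H: tangent at (2, 10): λ = (3·2² + 3)/(2·10) ≡ 4/9. 9⁻¹ ≡ 5 (mod 11), so λ ≡ 4·5 ≡ 9.
  x = λ² - 2 - 2 = 81 - 4 ≡ 0; y = λ·(2 - 0) - 10 ≡ 8. → (0, 8)
3H: (0, 8) + (2, 10). λ = (10 - 8)/(2 - 0) ≡ 2/2 mod 11. 2⁻¹ ≡ 6 (mod 11), so λ ≡ 1.
  x = λ² - 0 - 2 = 1 - 2 ≡ 10; y = λ·(0 - 10) - 8 ≡ 4. → (10, 4)
3H = (10, 4).
Finally 3G + 3H:
(2, 10) + (10, 4). λ = (4 - 10)/(10 - 2) ≡ 5/8 mod 11. 8⁻¹ ≡ 7 (mod 11), so λ ≡ 2.
  x = λ² - 2 - 10 = 4 - 12 ≡ 3; y = λ·(2 - 3) - 10 ≡ 10. → (3, 10)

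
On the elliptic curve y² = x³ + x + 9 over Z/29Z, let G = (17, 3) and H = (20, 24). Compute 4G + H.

(8, 6)

First 4G:
Double-and-add on 4 = (100)₂. Start with G = (17, 3) for the leading 1-bit.
double: tangent at (17, 3): λ = (3·17² + 1)/(2·3) ≡ 27/6. 6⁻¹ ≡ 5 (mod 29), so λ ≡ 27·5 ≡ 19.
  x = λ² - 17 - 17 = 361 - 34 ≡ 8; y = λ·(17 - 8) - 3 ≡ 23. → (8, 23)
double: tangent at (8, 23): λ = (3·8² + 1)/(2·23) ≡ 19/17. 17⁻¹ ≡ 12 (mod 29), so λ ≡ 19·12 ≡ 25.
  x = λ² - 8 - 8 = 625 - 16 ≡ 0; y = λ·(8 - 0) - 23 ≡ 3. → (0, 3)
4G = (0, 3).
Finally 4G + H:
(0, 3) + (20, 24). λ = (24 - 3)/(20 - 0) ≡ 21/20 mod 29. 20⁻¹ ≡ 16 (mod 29), so λ ≡ 17.
  x = λ² - 0 - 20 = 289 - 20 ≡ 8; y = λ·(0 - 8) - 3 ≡ 6. → (8, 6)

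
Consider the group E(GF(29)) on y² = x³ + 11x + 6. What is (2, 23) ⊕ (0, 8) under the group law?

(2, 23) + (0, 8). λ = (8 - 23)/(0 - 2) ≡ 14/27 mod 29. 27⁻¹ ≡ 14 (mod 29) since 27·14 = 378 ≡ 1, so λ ≡ 22.
  x = λ² - 2 - 0 = 484 - 2 ≡ 18; y = λ·(2 - 18) - 23 ≡ 2. → (18, 2)

(18, 2)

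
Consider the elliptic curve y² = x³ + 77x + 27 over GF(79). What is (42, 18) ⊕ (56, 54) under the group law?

(65, 47)

(42, 18) + (56, 54). λ = (54 - 18)/(56 - 42) ≡ 36/14 mod 79. 14⁻¹ ≡ 17 (mod 79), so λ ≡ 59.
  x = λ² - 42 - 56 = 3481 - 98 ≡ 65; y = λ·(42 - 65) - 18 ≡ 47. → (65, 47)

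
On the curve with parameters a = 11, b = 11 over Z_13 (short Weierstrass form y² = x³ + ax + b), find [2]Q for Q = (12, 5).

tangent at (12, 5): λ = (3·12² + 11)/(2·5) ≡ 1/10. 10⁻¹ ≡ 4 (mod 13) since 10·4 = 40 ≡ 1, so λ ≡ 1·4 ≡ 4.
  x = λ² - 12 - 12 = 16 - 24 ≡ 5; y = λ·(12 - 5) - 5 ≡ 10. → (5, 10)

(5, 10)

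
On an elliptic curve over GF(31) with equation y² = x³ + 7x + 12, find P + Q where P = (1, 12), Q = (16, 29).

(23, 23)

(1, 12) + (16, 29). λ = (29 - 12)/(16 - 1) ≡ 17/15 mod 31. 15⁻¹ ≡ 29 (mod 31), so λ ≡ 28.
  x = λ² - 1 - 16 = 784 - 17 ≡ 23; y = λ·(1 - 23) - 12 ≡ 23. → (23, 23)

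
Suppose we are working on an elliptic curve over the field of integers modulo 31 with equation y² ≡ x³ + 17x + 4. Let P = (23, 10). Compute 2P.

tangent at (23, 10): λ = (3·23² + 17)/(2·10) ≡ 23/20. 20⁻¹ ≡ 14 (mod 31), so λ ≡ 23·14 ≡ 12.
  x = λ² - 23 - 23 = 144 - 46 ≡ 5; y = λ·(23 - 5) - 10 ≡ 20. → (5, 20)

(5, 20)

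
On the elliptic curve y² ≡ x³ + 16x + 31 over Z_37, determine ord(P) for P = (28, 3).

2P: tangent at (28, 3): λ = (3·28² + 16)/(2·3) ≡ 0/6. 6⁻¹ ≡ 31 (mod 37), so λ ≡ 0·31 ≡ 0.
  x = λ² - 28 - 28 = 0 - 56 ≡ 18; y = λ·(28 - 18) - 3 ≡ 34. → (18, 34)
3P: (18, 34) + (28, 3). λ = (3 - 34)/(28 - 18) ≡ 6/10 mod 37. 10⁻¹ ≡ 26 (mod 37), so λ ≡ 8.
  x = λ² - 18 - 28 = 64 - 46 ≡ 18; y = λ·(18 - 18) - 34 ≡ 3. → (18, 3)
4P: (18, 3) + (28, 3). λ = (3 - 3)/(28 - 18) ≡ 0/10 mod 37. 10⁻¹ ≡ 26 (mod 37), so λ ≡ 0.
  x = λ² - 18 - 28 = 0 - 46 ≡ 28; y = λ·(18 - 28) - 3 ≡ 34. → (28, 34)
5P: (28, 34) + (28, 3): same x and y₁ ≡ -y₂, so the sum is ∞.
5P = ∞, so the order is 5.

5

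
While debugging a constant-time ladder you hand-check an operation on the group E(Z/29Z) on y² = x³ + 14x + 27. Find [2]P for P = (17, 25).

tangent at (17, 25): λ = (3·17² + 14)/(2·25) ≡ 11/21. 21⁻¹ ≡ 18 (mod 29), so λ ≡ 11·18 ≡ 24.
  x = λ² - 17 - 17 = 576 - 34 ≡ 20; y = λ·(17 - 20) - 25 ≡ 19. → (20, 19)

(20, 19)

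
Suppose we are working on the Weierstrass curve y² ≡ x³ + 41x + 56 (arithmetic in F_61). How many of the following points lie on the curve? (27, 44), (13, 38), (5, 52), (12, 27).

3

(27, 44): 44² ≡ 45, rhs ≡ 45 → on.
(13, 38): 38² ≡ 41, rhs ≡ 41 → on.
(5, 52): 52² ≡ 20, rhs ≡ 20 → on.
(12, 27): 27² ≡ 58, rhs ≡ 19 → off.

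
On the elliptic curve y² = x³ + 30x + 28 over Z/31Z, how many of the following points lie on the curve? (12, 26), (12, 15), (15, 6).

1

(12, 26): 26² ≡ 25, rhs ≡ 8 → off.
(12, 15): 15² ≡ 8, rhs ≡ 8 → on.
(15, 6): 6² ≡ 5, rhs ≡ 9 → off.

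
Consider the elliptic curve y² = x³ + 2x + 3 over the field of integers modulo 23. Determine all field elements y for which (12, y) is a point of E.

x³ + 2x + 3 = 1755 ≡ 7 (mod 23).
7 is a non-residue mod 23; no y exists.

none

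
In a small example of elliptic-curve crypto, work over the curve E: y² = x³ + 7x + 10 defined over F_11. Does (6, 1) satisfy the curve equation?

y² = 1² ≡ 1; x³ + 7x + 10 = 268 ≡ 4 (mod 11). 1 ≠ 4.

no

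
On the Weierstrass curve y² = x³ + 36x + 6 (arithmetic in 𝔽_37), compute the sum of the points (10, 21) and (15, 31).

(10, 21) + (15, 31). λ = (31 - 21)/(15 - 10) ≡ 10/5 mod 37. 5⁻¹ ≡ 15 (mod 37), so λ ≡ 2.
  x = λ² - 10 - 15 = 4 - 25 ≡ 16; y = λ·(10 - 16) - 21 ≡ 4. → (16, 4)

(16, 4)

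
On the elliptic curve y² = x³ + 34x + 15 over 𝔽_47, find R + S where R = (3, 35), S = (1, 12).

(3, 35) + (1, 12). λ = (12 - 35)/(1 - 3) ≡ 24/45 mod 47. 45⁻¹ ≡ 23 (mod 47), so λ ≡ 35.
  x = λ² - 3 - 1 = 1225 - 4 ≡ 46; y = λ·(3 - 46) - 35 ≡ 11. → (46, 11)

(46, 11)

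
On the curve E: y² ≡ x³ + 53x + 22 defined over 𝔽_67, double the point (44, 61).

(1, 3)

tangent at (44, 61): λ = (3·44² + 53)/(2·61) ≡ 32/55. 55⁻¹ ≡ 39 (mod 67), so λ ≡ 32·39 ≡ 42.
  x = λ² - 44 - 44 = 1764 - 88 ≡ 1; y = λ·(44 - 1) - 61 ≡ 3. → (1, 3)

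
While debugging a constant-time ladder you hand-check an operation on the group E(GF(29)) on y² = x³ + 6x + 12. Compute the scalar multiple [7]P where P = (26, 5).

Repeated addition: build up to 7P.
2P: tangent at (26, 5): λ = (3·26² + 6)/(2·5) ≡ 4/10. 10⁻¹ ≡ 3 (mod 29), so λ ≡ 4·3 ≡ 12.
  x = λ² - 26 - 26 = 144 - 52 ≡ 5; y = λ·(26 - 5) - 5 ≡ 15. → (5, 15)
3P: (5, 15) + (26, 5). λ = (5 - 15)/(26 - 5) ≡ 19/21 mod 29. 21⁻¹ ≡ 18 (mod 29) since 21·18 = 378 ≡ 1, so λ ≡ 23.
  x = λ² - 5 - 26 = 529 - 31 ≡ 5; y = λ·(5 - 5) - 15 ≡ 14. → (5, 14)
4P: (5, 14) + (26, 5). λ = (5 - 14)/(26 - 5) ≡ 20/21 mod 29. 21⁻¹ ≡ 18 (mod 29) since 21·18 = 378 ≡ 1, so λ ≡ 12.
  x = λ² - 5 - 26 = 144 - 31 ≡ 26; y = λ·(5 - 26) - 14 ≡ 24. → (26, 24)
5P: (26, 24) + (26, 5): same x and y₁ ≡ -y₂, so the sum is the point at infinity.
6P: the point at infinity + (26, 5) = (26, 5) (identity).
7P: tangent at (26, 5): λ = (3·26² + 6)/(2·5) ≡ 4/10. 10⁻¹ ≡ 3 (mod 29) since 10·3 = 30 ≡ 1, so λ ≡ 4·3 ≡ 12.
  x = λ² - 26 - 26 = 144 - 52 ≡ 5; y = λ·(26 - 5) - 5 ≡ 15. → (5, 15)

(5, 15)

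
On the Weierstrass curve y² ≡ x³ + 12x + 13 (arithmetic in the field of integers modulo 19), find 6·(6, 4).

(4, 12)

Write Q = (6, 4).
Repeated addition: build up to 6Q.
2Q: tangent at (6, 4): λ = (3·6² + 12)/(2·4) ≡ 6/8. 8⁻¹ ≡ 12 (mod 19), so λ ≡ 6·12 ≡ 15.
  x = λ² - 6 - 6 = 225 - 12 ≡ 4; y = λ·(6 - 4) - 4 ≡ 7. → (4, 7)
3Q: (4, 7) + (6, 4). λ = (4 - 7)/(6 - 4) ≡ 16/2 mod 19. 2⁻¹ ≡ 10 (mod 19), so λ ≡ 8.
  x = λ² - 4 - 6 = 64 - 10 ≡ 16; y = λ·(4 - 16) - 7 ≡ 11. → (16, 11)
4Q: (16, 11) + (6, 4). λ = (4 - 11)/(6 - 16) ≡ 12/9 mod 19. 9⁻¹ ≡ 17 (mod 19) since 9·17 = 153 ≡ 1, so λ ≡ 14.
  x = λ² - 16 - 6 = 196 - 22 ≡ 3; y = λ·(16 - 3) - 11 ≡ 0. → (3, 0)
5Q: (3, 0) + (6, 4). λ = (4 - 0)/(6 - 3) ≡ 4/3 mod 19. 3⁻¹ ≡ 13 (mod 19), so λ ≡ 14.
  x = λ² - 3 - 6 = 196 - 9 ≡ 16; y = λ·(3 - 16) - 0 ≡ 8. → (16, 8)
6Q: (16, 8) + (6, 4). λ = (4 - 8)/(6 - 16) ≡ 15/9 mod 19. 9⁻¹ ≡ 17 (mod 19), so λ ≡ 8.
  x = λ² - 16 - 6 = 64 - 22 ≡ 4; y = λ·(16 - 4) - 8 ≡ 12. → (4, 12)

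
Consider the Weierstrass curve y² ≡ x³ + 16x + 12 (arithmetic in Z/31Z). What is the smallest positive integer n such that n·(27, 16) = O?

8

2P: tangent at (27, 16): λ = (3·27² + 16)/(2·16) ≡ 2/1. 1⁻¹ ≡ 1 (mod 31), so λ ≡ 2·1 ≡ 2.
  x = λ² - 27 - 27 = 4 - 54 ≡ 12; y = λ·(27 - 12) - 16 ≡ 14. → (12, 14)
3P: (12, 14) + (27, 16). λ = (16 - 14)/(27 - 12) ≡ 2/15 mod 31. 15⁻¹ ≡ 29 (mod 31), so λ ≡ 27.
  x = λ² - 12 - 27 = 729 - 39 ≡ 8; y = λ·(12 - 8) - 14 ≡ 1. → (8, 1)
4P: (8, 1) + (27, 16). λ = (16 - 1)/(27 - 8) ≡ 15/19 mod 31. 19⁻¹ ≡ 18 (mod 31) since 19·18 = 342 ≡ 1, so λ ≡ 22.
  x = λ² - 8 - 27 = 484 - 35 ≡ 15; y = λ·(8 - 15) - 1 ≡ 0. → (15, 0)
5P: (15, 0) + (27, 16). λ = (16 - 0)/(27 - 15) ≡ 16/12 mod 31. 12⁻¹ ≡ 13 (mod 31) since 12·13 = 156 ≡ 1, so λ ≡ 22.
  x = λ² - 15 - 27 = 484 - 42 ≡ 8; y = λ·(15 - 8) - 0 ≡ 30. → (8, 30)
6P: (8, 30) + (27, 16). λ = (16 - 30)/(27 - 8) ≡ 17/19 mod 31. 19⁻¹ ≡ 18 (mod 31), so λ ≡ 27.
  x = λ² - 8 - 27 = 729 - 35 ≡ 12; y = λ·(8 - 12) - 30 ≡ 17. → (12, 17)
7P: (12, 17) + (27, 16). λ = (16 - 17)/(27 - 12) ≡ 30/15 mod 31. 15⁻¹ ≡ 29 (mod 31), so λ ≡ 2.
  x = λ² - 12 - 27 = 4 - 39 ≡ 27; y = λ·(12 - 27) - 17 ≡ 15. → (27, 15)
8P: (27, 15) + (27, 16): same x and y₁ ≡ -y₂, so the sum is O.
8P = O, so the order is 8.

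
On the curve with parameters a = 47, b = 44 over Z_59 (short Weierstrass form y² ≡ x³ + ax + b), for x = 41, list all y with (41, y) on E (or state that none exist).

none

x³ + 47x + 44 = 70892 ≡ 33 (mod 59).
33 is a non-residue mod 59; no y exists.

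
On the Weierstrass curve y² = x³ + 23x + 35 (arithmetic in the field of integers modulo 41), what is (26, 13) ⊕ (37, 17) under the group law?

(11, 26)

(26, 13) + (37, 17). λ = (17 - 13)/(37 - 26) ≡ 4/11 mod 41. 11⁻¹ ≡ 15 (mod 41), so λ ≡ 19.
  x = λ² - 26 - 37 = 361 - 63 ≡ 11; y = λ·(26 - 11) - 13 ≡ 26. → (11, 26)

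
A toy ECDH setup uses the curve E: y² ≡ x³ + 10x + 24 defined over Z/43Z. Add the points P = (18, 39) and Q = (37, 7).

(18, 39) + (37, 7). λ = (7 - 39)/(37 - 18) ≡ 11/19 mod 43. 19⁻¹ ≡ 34 (mod 43), so λ ≡ 30.
  x = λ² - 18 - 37 = 900 - 55 ≡ 28; y = λ·(18 - 28) - 39 ≡ 5. → (28, 5)

(28, 5)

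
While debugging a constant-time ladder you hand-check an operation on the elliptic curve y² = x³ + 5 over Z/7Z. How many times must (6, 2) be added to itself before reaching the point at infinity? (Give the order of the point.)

2P: tangent at (6, 2): λ = (3·6² + 0)/(2·2) ≡ 3/4. 4⁻¹ ≡ 2 (mod 7) since 4·2 = 8 ≡ 1, so λ ≡ 3·2 ≡ 6.
  x = λ² - 6 - 6 = 36 - 12 ≡ 3; y = λ·(6 - 3) - 2 ≡ 2. → (3, 2)
3P: (3, 2) + (6, 2). λ = (2 - 2)/(6 - 3) ≡ 0/3 mod 7. 3⁻¹ ≡ 5 (mod 7), so λ ≡ 0.
  x = λ² - 3 - 6 = 0 - 9 ≡ 5; y = λ·(3 - 5) - 2 ≡ 5. → (5, 5)
4P: (5, 5) + (6, 2). λ = (2 - 5)/(6 - 5) ≡ 4/1 mod 7. 1⁻¹ ≡ 1 (mod 7) since 1·1 = 1 ≡ 1, so λ ≡ 4.
  x = λ² - 5 - 6 = 16 - 11 ≡ 5; y = λ·(5 - 5) - 5 ≡ 2. → (5, 2)
5P: (5, 2) + (6, 2). λ = (2 - 2)/(6 - 5) ≡ 0/1 mod 7. 1⁻¹ ≡ 1 (mod 7), so λ ≡ 0.
  x = λ² - 5 - 6 = 0 - 11 ≡ 3; y = λ·(5 - 3) - 2 ≡ 5. → (3, 5)
6P: (3, 5) + (6, 2). λ = (2 - 5)/(6 - 3) ≡ 4/3 mod 7. 3⁻¹ ≡ 5 (mod 7) since 3·5 = 15 ≡ 1, so λ ≡ 6.
  x = λ² - 3 - 6 = 36 - 9 ≡ 6; y = λ·(3 - 6) - 5 ≡ 5. → (6, 5)
7P: (6, 5) + (6, 2): same x and y₁ ≡ -y₂, so the sum is the point at infinity.
7P = the point at infinity, so the order is 7.

7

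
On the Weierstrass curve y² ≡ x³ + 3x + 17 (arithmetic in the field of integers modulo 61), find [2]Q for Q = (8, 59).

tangent at (8, 59): λ = (3·8² + 3)/(2·59) ≡ 12/57. 57⁻¹ ≡ 15 (mod 61), so λ ≡ 12·15 ≡ 58.
  x = λ² - 8 - 8 = 3364 - 16 ≡ 54; y = λ·(8 - 54) - 59 ≡ 18. → (54, 18)

(54, 18)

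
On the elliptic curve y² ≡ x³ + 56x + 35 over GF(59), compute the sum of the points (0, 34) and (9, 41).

(12, 55)

(0, 34) + (9, 41). λ = (41 - 34)/(9 - 0) ≡ 7/9 mod 59. 9⁻¹ ≡ 46 (mod 59), so λ ≡ 27.
  x = λ² - 0 - 9 = 729 - 9 ≡ 12; y = λ·(0 - 12) - 34 ≡ 55. → (12, 55)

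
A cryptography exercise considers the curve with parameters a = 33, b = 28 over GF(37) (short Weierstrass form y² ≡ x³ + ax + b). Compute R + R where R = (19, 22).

(2, 19)

tangent at (19, 22): λ = (3·19² + 33)/(2·22) ≡ 6/7. 7⁻¹ ≡ 16 (mod 37) since 7·16 = 112 ≡ 1, so λ ≡ 6·16 ≡ 22.
  x = λ² - 19 - 19 = 484 - 38 ≡ 2; y = λ·(19 - 2) - 22 ≡ 19. → (2, 19)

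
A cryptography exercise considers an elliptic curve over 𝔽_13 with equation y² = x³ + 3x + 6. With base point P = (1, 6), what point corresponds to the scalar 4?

(10, 3)

Repeated addition: build up to 4P.
2P: tangent at (1, 6): λ = (3·1² + 3)/(2·6) ≡ 6/12. 12⁻¹ ≡ 12 (mod 13), so λ ≡ 6·12 ≡ 7.
  x = λ² - 1 - 1 = 49 - 2 ≡ 8; y = λ·(1 - 8) - 6 ≡ 10. → (8, 10)
3P: (8, 10) + (1, 6). λ = (6 - 10)/(1 - 8) ≡ 9/6 mod 13. 6⁻¹ ≡ 11 (mod 13), so λ ≡ 8.
  x = λ² - 8 - 1 = 64 - 9 ≡ 3; y = λ·(8 - 3) - 10 ≡ 4. → (3, 4)
4P: (3, 4) + (1, 6). λ = (6 - 4)/(1 - 3) ≡ 2/11 mod 13. 11⁻¹ ≡ 6 (mod 13) since 11·6 = 66 ≡ 1, so λ ≡ 12.
  x = λ² - 3 - 1 = 144 - 4 ≡ 10; y = λ·(3 - 10) - 4 ≡ 3. → (10, 3)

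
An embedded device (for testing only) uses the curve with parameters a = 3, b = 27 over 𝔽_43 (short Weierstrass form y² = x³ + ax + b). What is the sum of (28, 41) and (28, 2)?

O

The two points share x = 28 and their y-coordinates satisfy 41 + 2 ≡ 0 (mod 43), so they are inverses. Their sum is 𝒪.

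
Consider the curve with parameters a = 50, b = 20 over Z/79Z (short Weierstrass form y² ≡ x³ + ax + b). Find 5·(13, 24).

(2, 72)

Write G = (13, 24).
Double-and-add on 5 = (101)₂. Start with G = (13, 24) for the leading 1-bit.
double: tangent at (13, 24): λ = (3·13² + 50)/(2·24) ≡ 4/48. 48⁻¹ ≡ 28 (mod 79) since 48·28 = 1344 ≡ 1, so λ ≡ 4·28 ≡ 33.
  x = λ² - 13 - 13 = 1089 - 26 ≡ 36; y = λ·(13 - 36) - 24 ≡ 7. → (36, 7)
double: tangent at (36, 7): λ = (3·36² + 50)/(2·7) ≡ 67/14. 14⁻¹ ≡ 17 (mod 79), so λ ≡ 67·17 ≡ 33.
  x = λ² - 36 - 36 = 1089 - 72 ≡ 69; y = λ·(36 - 69) - 7 ≡ 10. → (69, 10)
add G: (69, 10) + (13, 24). λ = (24 - 10)/(13 - 69) ≡ 14/23 mod 79. 23⁻¹ ≡ 55 (mod 79) since 23·55 = 1265 ≡ 1, so λ ≡ 59.
  x = λ² - 69 - 13 = 3481 - 82 ≡ 2; y = λ·(69 - 2) - 10 ≡ 72. → (2, 72)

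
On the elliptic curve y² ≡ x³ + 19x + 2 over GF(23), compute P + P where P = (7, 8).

tangent at (7, 8): λ = (3·7² + 19)/(2·8) ≡ 5/16. 16⁻¹ ≡ 13 (mod 23), so λ ≡ 5·13 ≡ 19.
  x = λ² - 7 - 7 = 361 - 14 ≡ 2; y = λ·(7 - 2) - 8 ≡ 18. → (2, 18)

(2, 18)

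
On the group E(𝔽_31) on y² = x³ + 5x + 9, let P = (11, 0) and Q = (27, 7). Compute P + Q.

(11, 0) + (27, 7). λ = (7 - 0)/(27 - 11) ≡ 7/16 mod 31. 16⁻¹ ≡ 2 (mod 31) since 16·2 = 32 ≡ 1, so λ ≡ 14.
  x = λ² - 11 - 27 = 196 - 38 ≡ 3; y = λ·(11 - 3) - 0 ≡ 19. → (3, 19)

(3, 19)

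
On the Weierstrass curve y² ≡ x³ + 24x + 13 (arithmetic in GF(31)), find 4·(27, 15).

(26, 4)

Write G = (27, 15).
Repeated addition: build up to 4G.
2G: tangent at (27, 15): λ = (3·27² + 24)/(2·15) ≡ 10/30. 30⁻¹ ≡ 30 (mod 31) since 30·30 = 900 ≡ 1, so λ ≡ 10·30 ≡ 21.
  x = λ² - 27 - 27 = 441 - 54 ≡ 15; y = λ·(27 - 15) - 15 ≡ 20. → (15, 20)
3G: (15, 20) + (27, 15). λ = (15 - 20)/(27 - 15) ≡ 26/12 mod 31. 12⁻¹ ≡ 13 (mod 31), so λ ≡ 28.
  x = λ² - 15 - 27 = 784 - 42 ≡ 29; y = λ·(15 - 29) - 20 ≡ 22. → (29, 22)
4G: (29, 22) + (27, 15). λ = (15 - 22)/(27 - 29) ≡ 24/29 mod 31. 29⁻¹ ≡ 15 (mod 31), so λ ≡ 19.
  x = λ² - 29 - 27 = 361 - 56 ≡ 26; y = λ·(29 - 26) - 22 ≡ 4. → (26, 4)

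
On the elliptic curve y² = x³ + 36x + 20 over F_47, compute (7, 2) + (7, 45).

The two points share x = 7 and their y-coordinates satisfy 2 + 45 ≡ 0 (mod 47), so they are inverses. Their sum is O.

O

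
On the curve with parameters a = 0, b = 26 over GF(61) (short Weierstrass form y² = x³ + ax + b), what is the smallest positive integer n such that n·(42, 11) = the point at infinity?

7

2P: tangent at (42, 11): λ = (3·42² + 0)/(2·11) ≡ 46/22. 22⁻¹ ≡ 25 (mod 61) since 22·25 = 550 ≡ 1, so λ ≡ 46·25 ≡ 52.
  x = λ² - 42 - 42 = 2704 - 84 ≡ 58; y = λ·(42 - 58) - 11 ≡ 11. → (58, 11)
3P: (58, 11) + (42, 11). λ = (11 - 11)/(42 - 58) ≡ 0/45 mod 61. 45⁻¹ ≡ 19 (mod 61), so λ ≡ 0.
  x = λ² - 58 - 42 = 0 - 100 ≡ 22; y = λ·(58 - 22) - 11 ≡ 50. → (22, 50)
4P: (22, 50) + (42, 11). λ = (11 - 50)/(42 - 22) ≡ 22/20 mod 61. 20⁻¹ ≡ 58 (mod 61) since 20·58 = 1160 ≡ 1, so λ ≡ 56.
  x = λ² - 22 - 42 = 3136 - 64 ≡ 22; y = λ·(22 - 22) - 50 ≡ 11. → (22, 11)
5P: (22, 11) + (42, 11). λ = (11 - 11)/(42 - 22) ≡ 0/20 mod 61. 20⁻¹ ≡ 58 (mod 61), so λ ≡ 0.
  x = λ² - 22 - 42 = 0 - 64 ≡ 58; y = λ·(22 - 58) - 11 ≡ 50. → (58, 50)
6P: (58, 50) + (42, 11). λ = (11 - 50)/(42 - 58) ≡ 22/45 mod 61. 45⁻¹ ≡ 19 (mod 61) since 45·19 = 855 ≡ 1, so λ ≡ 52.
  x = λ² - 58 - 42 = 2704 - 100 ≡ 42; y = λ·(58 - 42) - 50 ≡ 50. → (42, 50)
7P: (42, 50) + (42, 11): same x and y₁ ≡ -y₂, so the sum is the point at infinity.
7P = the point at infinity, so the order is 7.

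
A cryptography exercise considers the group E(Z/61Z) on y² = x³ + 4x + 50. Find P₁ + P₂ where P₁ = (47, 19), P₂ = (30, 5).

(47, 19) + (30, 5). λ = (5 - 19)/(30 - 47) ≡ 47/44 mod 61. 44⁻¹ ≡ 43 (mod 61), so λ ≡ 8.
  x = λ² - 47 - 30 = 64 - 77 ≡ 48; y = λ·(47 - 48) - 19 ≡ 34. → (48, 34)

(48, 34)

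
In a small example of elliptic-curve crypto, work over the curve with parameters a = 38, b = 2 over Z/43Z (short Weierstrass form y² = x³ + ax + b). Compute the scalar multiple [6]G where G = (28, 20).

Double-and-add on 6 = (110)₂. Start with G = (28, 20) for the leading 1-bit.
double: tangent at (28, 20): λ = (3·28² + 38)/(2·20) ≡ 25/40. 40⁻¹ ≡ 14 (mod 43), so λ ≡ 25·14 ≡ 6.
  x = λ² - 28 - 28 = 36 - 56 ≡ 23; y = λ·(28 - 23) - 20 ≡ 10. → (23, 10)
add G: (23, 10) + (28, 20). λ = (20 - 10)/(28 - 23) ≡ 10/5 mod 43. 5⁻¹ ≡ 26 (mod 43), so λ ≡ 2.
  x = λ² - 23 - 28 = 4 - 51 ≡ 39; y = λ·(23 - 39) - 10 ≡ 1. → (39, 1)
double: tangent at (39, 1): λ = (3·39² + 38)/(2·1) ≡ 0/2. 2⁻¹ ≡ 22 (mod 43) since 2·22 = 44 ≡ 1, so λ ≡ 0·22 ≡ 0.
  x = λ² - 39 - 39 = 0 - 78 ≡ 8; y = λ·(39 - 8) - 1 ≡ 42. → (8, 42)

(8, 42)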